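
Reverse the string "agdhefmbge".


Input: agdhefmbge
Reading characters right to left:
  Position 9: 'e'
  Position 8: 'g'
  Position 7: 'b'
  Position 6: 'm'
  Position 5: 'f'
  Position 4: 'e'
  Position 3: 'h'
  Position 2: 'd'
  Position 1: 'g'
  Position 0: 'a'
Reversed: egbmfehdga

egbmfehdga


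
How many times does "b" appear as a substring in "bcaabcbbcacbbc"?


Searching for "b" in "bcaabcbbcacbbc"
Scanning each position:
  Position 0: "b" => MATCH
  Position 1: "c" => no
  Position 2: "a" => no
  Position 3: "a" => no
  Position 4: "b" => MATCH
  Position 5: "c" => no
  Position 6: "b" => MATCH
  Position 7: "b" => MATCH
  Position 8: "c" => no
  Position 9: "a" => no
  Position 10: "c" => no
  Position 11: "b" => MATCH
  Position 12: "b" => MATCH
  Position 13: "c" => no
Total occurrences: 6

6


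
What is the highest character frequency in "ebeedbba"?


Input: ebeedbba
Character counts:
  'a': 1
  'b': 3
  'd': 1
  'e': 3
Maximum frequency: 3

3


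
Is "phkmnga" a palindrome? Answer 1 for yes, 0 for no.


Input: phkmnga
Reversed: agnmkhp
  Compare pos 0 ('p') with pos 6 ('a'): MISMATCH
  Compare pos 1 ('h') with pos 5 ('g'): MISMATCH
  Compare pos 2 ('k') with pos 4 ('n'): MISMATCH
Result: not a palindrome

0


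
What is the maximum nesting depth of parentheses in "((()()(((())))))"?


Input: "((()()(((())))))"
Tracking depth:
  Position 0 '(': depth becomes 1
  Position 1 '(': depth becomes 2
  Position 2 '(': depth becomes 3
  Position 3 ')': depth becomes 2
  Position 4 '(': depth becomes 3
  Position 5 ')': depth becomes 2
  Position 6 '(': depth becomes 3
  Position 7 '(': depth becomes 4
  Position 8 '(': depth becomes 5
  Position 9 '(': depth becomes 6
  Position 10 ')': depth becomes 5
  Position 11 ')': depth becomes 4
  Position 12 ')': depth becomes 3
  Position 13 ')': depth becomes 2
  Position 14 ')': depth becomes 1
  Position 15 ')': depth becomes 0
Maximum depth reached: 6

6


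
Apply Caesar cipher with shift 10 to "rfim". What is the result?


Caesar cipher: shift "rfim" by 10
  'r' (pos 17) + 10 = pos 1 = 'b'
  'f' (pos 5) + 10 = pos 15 = 'p'
  'i' (pos 8) + 10 = pos 18 = 's'
  'm' (pos 12) + 10 = pos 22 = 'w'
Result: bpsw

bpsw


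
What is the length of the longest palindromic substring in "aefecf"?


Input: "aefecf"
Checking substrings for palindromes:
  [1:4] "efe" (len 3) => palindrome
Longest palindromic substring: "efe" with length 3

3


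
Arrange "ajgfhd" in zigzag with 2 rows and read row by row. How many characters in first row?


Zigzag "ajgfhd" into 2 rows:
Placing characters:
  'a' => row 0
  'j' => row 1
  'g' => row 0
  'f' => row 1
  'h' => row 0
  'd' => row 1
Rows:
  Row 0: "agh"
  Row 1: "jfd"
First row length: 3

3


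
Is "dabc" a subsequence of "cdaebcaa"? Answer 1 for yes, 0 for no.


Check if "dabc" is a subsequence of "cdaebcaa"
Greedy scan:
  Position 0 ('c'): no match needed
  Position 1 ('d'): matches sub[0] = 'd'
  Position 2 ('a'): matches sub[1] = 'a'
  Position 3 ('e'): no match needed
  Position 4 ('b'): matches sub[2] = 'b'
  Position 5 ('c'): matches sub[3] = 'c'
  Position 6 ('a'): no match needed
  Position 7 ('a'): no match needed
All 4 characters matched => is a subsequence

1


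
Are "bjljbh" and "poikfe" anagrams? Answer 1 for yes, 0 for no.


Strings: "bjljbh", "poikfe"
Sorted first:  bbhjjl
Sorted second: efikop
Differ at position 0: 'b' vs 'e' => not anagrams

0


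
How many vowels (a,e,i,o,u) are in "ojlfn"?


Input: ojlfn
Checking each character:
  'o' at position 0: vowel (running total: 1)
  'j' at position 1: consonant
  'l' at position 2: consonant
  'f' at position 3: consonant
  'n' at position 4: consonant
Total vowels: 1

1


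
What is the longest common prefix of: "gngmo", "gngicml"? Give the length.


Words: gngmo, gngicml
  Position 0: all 'g' => match
  Position 1: all 'n' => match
  Position 2: all 'g' => match
  Position 3: ('m', 'i') => mismatch, stop
LCP = "gng" (length 3)

3


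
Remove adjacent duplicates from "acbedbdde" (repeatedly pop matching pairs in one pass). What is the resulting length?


Input: acbedbdde
Stack-based adjacent duplicate removal:
  Read 'a': push. Stack: a
  Read 'c': push. Stack: ac
  Read 'b': push. Stack: acb
  Read 'e': push. Stack: acbe
  Read 'd': push. Stack: acbed
  Read 'b': push. Stack: acbedb
  Read 'd': push. Stack: acbedbd
  Read 'd': matches stack top 'd' => pop. Stack: acbedb
  Read 'e': push. Stack: acbedbe
Final stack: "acbedbe" (length 7)

7


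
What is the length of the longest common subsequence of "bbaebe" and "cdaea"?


LCS of "bbaebe" and "cdaea"
DP table:
           c    d    a    e    a
      0    0    0    0    0    0
  b   0    0    0    0    0    0
  b   0    0    0    0    0    0
  a   0    0    0    1    1    1
  e   0    0    0    1    2    2
  b   0    0    0    1    2    2
  e   0    0    0    1    2    2
LCS length = dp[6][5] = 2

2


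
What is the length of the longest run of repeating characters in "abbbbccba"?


Input: "abbbbccba"
Scanning for longest run:
  Position 1 ('b'): new char, reset run to 1
  Position 2 ('b'): continues run of 'b', length=2
  Position 3 ('b'): continues run of 'b', length=3
  Position 4 ('b'): continues run of 'b', length=4
  Position 5 ('c'): new char, reset run to 1
  Position 6 ('c'): continues run of 'c', length=2
  Position 7 ('b'): new char, reset run to 1
  Position 8 ('a'): new char, reset run to 1
Longest run: 'b' with length 4

4


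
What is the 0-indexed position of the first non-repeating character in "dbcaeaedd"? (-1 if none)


Input: dbcaeaedd
Character frequencies:
  'a': 2
  'b': 1
  'c': 1
  'd': 3
  'e': 2
Scanning left to right for freq == 1:
  Position 0 ('d'): freq=3, skip
  Position 1 ('b'): unique! => answer = 1

1


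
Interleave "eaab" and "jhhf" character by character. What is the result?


Interleaving "eaab" and "jhhf":
  Position 0: 'e' from first, 'j' from second => "ej"
  Position 1: 'a' from first, 'h' from second => "ah"
  Position 2: 'a' from first, 'h' from second => "ah"
  Position 3: 'b' from first, 'f' from second => "bf"
Result: ejahahbf

ejahahbf


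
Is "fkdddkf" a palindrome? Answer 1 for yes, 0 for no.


Input: fkdddkf
Reversed: fkdddkf
  Compare pos 0 ('f') with pos 6 ('f'): match
  Compare pos 1 ('k') with pos 5 ('k'): match
  Compare pos 2 ('d') with pos 4 ('d'): match
Result: palindrome

1


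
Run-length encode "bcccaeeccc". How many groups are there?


Input: bcccaeeccc
Scanning for consecutive runs:
  Group 1: 'b' x 1 (positions 0-0)
  Group 2: 'c' x 3 (positions 1-3)
  Group 3: 'a' x 1 (positions 4-4)
  Group 4: 'e' x 2 (positions 5-6)
  Group 5: 'c' x 3 (positions 7-9)
Total groups: 5

5


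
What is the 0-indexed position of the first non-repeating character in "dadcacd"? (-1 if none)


Input: dadcacd
Character frequencies:
  'a': 2
  'c': 2
  'd': 3
Scanning left to right for freq == 1:
  Position 0 ('d'): freq=3, skip
  Position 1 ('a'): freq=2, skip
  Position 2 ('d'): freq=3, skip
  Position 3 ('c'): freq=2, skip
  Position 4 ('a'): freq=2, skip
  Position 5 ('c'): freq=2, skip
  Position 6 ('d'): freq=3, skip
  No unique character found => answer = -1

-1


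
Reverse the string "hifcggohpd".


Input: hifcggohpd
Reading characters right to left:
  Position 9: 'd'
  Position 8: 'p'
  Position 7: 'h'
  Position 6: 'o'
  Position 5: 'g'
  Position 4: 'g'
  Position 3: 'c'
  Position 2: 'f'
  Position 1: 'i'
  Position 0: 'h'
Reversed: dphoggcfih

dphoggcfih


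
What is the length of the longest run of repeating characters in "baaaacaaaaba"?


Input: "baaaacaaaaba"
Scanning for longest run:
  Position 1 ('a'): new char, reset run to 1
  Position 2 ('a'): continues run of 'a', length=2
  Position 3 ('a'): continues run of 'a', length=3
  Position 4 ('a'): continues run of 'a', length=4
  Position 5 ('c'): new char, reset run to 1
  Position 6 ('a'): new char, reset run to 1
  Position 7 ('a'): continues run of 'a', length=2
  Position 8 ('a'): continues run of 'a', length=3
  Position 9 ('a'): continues run of 'a', length=4
  Position 10 ('b'): new char, reset run to 1
  Position 11 ('a'): new char, reset run to 1
Longest run: 'a' with length 4

4


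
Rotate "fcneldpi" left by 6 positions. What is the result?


Input: "fcneldpi", rotate left by 6
First 6 characters: "fcneld"
Remaining characters: "pi"
Concatenate remaining + first: "pi" + "fcneld" = "pifcneld"

pifcneld


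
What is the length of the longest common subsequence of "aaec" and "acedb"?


LCS of "aaec" and "acedb"
DP table:
           a    c    e    d    b
      0    0    0    0    0    0
  a   0    1    1    1    1    1
  a   0    1    1    1    1    1
  e   0    1    1    2    2    2
  c   0    1    2    2    2    2
LCS length = dp[4][5] = 2

2


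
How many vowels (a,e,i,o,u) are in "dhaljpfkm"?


Input: dhaljpfkm
Checking each character:
  'd' at position 0: consonant
  'h' at position 1: consonant
  'a' at position 2: vowel (running total: 1)
  'l' at position 3: consonant
  'j' at position 4: consonant
  'p' at position 5: consonant
  'f' at position 6: consonant
  'k' at position 7: consonant
  'm' at position 8: consonant
Total vowels: 1

1


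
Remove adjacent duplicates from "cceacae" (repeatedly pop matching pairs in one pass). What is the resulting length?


Input: cceacae
Stack-based adjacent duplicate removal:
  Read 'c': push. Stack: c
  Read 'c': matches stack top 'c' => pop. Stack: (empty)
  Read 'e': push. Stack: e
  Read 'a': push. Stack: ea
  Read 'c': push. Stack: eac
  Read 'a': push. Stack: eaca
  Read 'e': push. Stack: eacae
Final stack: "eacae" (length 5)

5


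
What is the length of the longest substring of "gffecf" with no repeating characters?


Input: "gffecf"
Sliding window (track last position of each char):
  Position 0 ('g'): window [0,0] length 1 -- new best
  Position 1 ('f'): window [0,1] length 2 -- new best
  Position 2 ('f'): repeat (last at 1), move window start to 2
  Position 2 ('f'): window [2,2] length 1
  Position 3 ('e'): window [2,3] length 2
  Position 4 ('c'): window [2,4] length 3 -- new best
  Position 5 ('f'): repeat (last at 2), move window start to 3
  Position 5 ('f'): window [3,5] length 3
Longest substring with no repeats: "fec" with length 3

3


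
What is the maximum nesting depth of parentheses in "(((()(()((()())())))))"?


Input: "(((()(()((()())())))))"
Tracking depth:
  Position 0 '(': depth becomes 1
  Position 1 '(': depth becomes 2
  Position 2 '(': depth becomes 3
  Position 3 '(': depth becomes 4
  Position 4 ')': depth becomes 3
  Position 5 '(': depth becomes 4
  Position 6 '(': depth becomes 5
  Position 7 ')': depth becomes 4
  Position 8 '(': depth becomes 5
  Position 9 '(': depth becomes 6
  Position 10 '(': depth becomes 7
  Position 11 ')': depth becomes 6
  Position 12 '(': depth becomes 7
  Position 13 ')': depth becomes 6
  Position 14 ')': depth becomes 5
  Position 15 '(': depth becomes 6
  Position 16 ')': depth becomes 5
  Position 17 ')': depth becomes 4
  Position 18 ')': depth becomes 3
  Position 19 ')': depth becomes 2
  Position 20 ')': depth becomes 1
  Position 21 ')': depth becomes 0
Maximum depth reached: 7

7


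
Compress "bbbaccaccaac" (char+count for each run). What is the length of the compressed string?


Input: bbbaccaccaac
Runs:
  'b' x 3 => "b3"
  'a' x 1 => "a1"
  'c' x 2 => "c2"
  'a' x 1 => "a1"
  'c' x 2 => "c2"
  'a' x 2 => "a2"
  'c' x 1 => "c1"
Compressed: "b3a1c2a1c2a2c1"
Compressed length: 14

14


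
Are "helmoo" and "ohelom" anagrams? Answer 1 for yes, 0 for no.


Strings: "helmoo", "ohelom"
Sorted first:  ehlmoo
Sorted second: ehlmoo
Sorted forms match => anagrams

1


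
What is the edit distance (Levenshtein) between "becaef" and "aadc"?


Computing edit distance: "becaef" -> "aadc"
DP table:
           a    a    d    c
      0    1    2    3    4
  b   1    1    2    3    4
  e   2    2    2    3    4
  c   3    3    3    3    3
  a   4    3    3    4    4
  e   5    4    4    4    5
  f   6    5    5    5    5
Edit distance = dp[6][4] = 5

5


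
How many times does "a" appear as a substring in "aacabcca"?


Searching for "a" in "aacabcca"
Scanning each position:
  Position 0: "a" => MATCH
  Position 1: "a" => MATCH
  Position 2: "c" => no
  Position 3: "a" => MATCH
  Position 4: "b" => no
  Position 5: "c" => no
  Position 6: "c" => no
  Position 7: "a" => MATCH
Total occurrences: 4

4


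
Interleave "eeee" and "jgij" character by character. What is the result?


Interleaving "eeee" and "jgij":
  Position 0: 'e' from first, 'j' from second => "ej"
  Position 1: 'e' from first, 'g' from second => "eg"
  Position 2: 'e' from first, 'i' from second => "ei"
  Position 3: 'e' from first, 'j' from second => "ej"
Result: ejegeiej

ejegeiej


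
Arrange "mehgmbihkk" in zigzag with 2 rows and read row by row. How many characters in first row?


Zigzag "mehgmbihkk" into 2 rows:
Placing characters:
  'm' => row 0
  'e' => row 1
  'h' => row 0
  'g' => row 1
  'm' => row 0
  'b' => row 1
  'i' => row 0
  'h' => row 1
  'k' => row 0
  'k' => row 1
Rows:
  Row 0: "mhmik"
  Row 1: "egbhk"
First row length: 5

5


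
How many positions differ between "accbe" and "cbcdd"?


Comparing "accbe" and "cbcdd" position by position:
  Position 0: 'a' vs 'c' => DIFFER
  Position 1: 'c' vs 'b' => DIFFER
  Position 2: 'c' vs 'c' => same
  Position 3: 'b' vs 'd' => DIFFER
  Position 4: 'e' vs 'd' => DIFFER
Positions that differ: 4

4


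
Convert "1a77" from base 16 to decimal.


Input: "1a77" in base 16
Positional expansion:
  Digit '1' (value 1) x 16^3 = 4096
  Digit 'a' (value 10) x 16^2 = 2560
  Digit '7' (value 7) x 16^1 = 112
  Digit '7' (value 7) x 16^0 = 7
Sum = 6775

6775


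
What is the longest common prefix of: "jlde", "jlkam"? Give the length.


Words: jlde, jlkam
  Position 0: all 'j' => match
  Position 1: all 'l' => match
  Position 2: ('d', 'k') => mismatch, stop
LCP = "jl" (length 2)

2


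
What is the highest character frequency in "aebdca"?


Input: aebdca
Character counts:
  'a': 2
  'b': 1
  'c': 1
  'd': 1
  'e': 1
Maximum frequency: 2

2


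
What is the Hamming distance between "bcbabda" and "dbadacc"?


Comparing "bcbabda" and "dbadacc" position by position:
  Position 0: 'b' vs 'd' => differ
  Position 1: 'c' vs 'b' => differ
  Position 2: 'b' vs 'a' => differ
  Position 3: 'a' vs 'd' => differ
  Position 4: 'b' vs 'a' => differ
  Position 5: 'd' vs 'c' => differ
  Position 6: 'a' vs 'c' => differ
Total differences (Hamming distance): 7

7


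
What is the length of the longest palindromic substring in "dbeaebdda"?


Input: "dbeaebdda"
Checking substrings for palindromes:
  [0:7] "dbeaebd" (len 7) => palindrome
  [1:6] "beaeb" (len 5) => palindrome
  [2:5] "eae" (len 3) => palindrome
  [6:8] "dd" (len 2) => palindrome
Longest palindromic substring: "dbeaebd" with length 7

7


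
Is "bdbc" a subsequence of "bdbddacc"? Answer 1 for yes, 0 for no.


Check if "bdbc" is a subsequence of "bdbddacc"
Greedy scan:
  Position 0 ('b'): matches sub[0] = 'b'
  Position 1 ('d'): matches sub[1] = 'd'
  Position 2 ('b'): matches sub[2] = 'b'
  Position 3 ('d'): no match needed
  Position 4 ('d'): no match needed
  Position 5 ('a'): no match needed
  Position 6 ('c'): matches sub[3] = 'c'
  Position 7 ('c'): no match needed
All 4 characters matched => is a subsequence

1


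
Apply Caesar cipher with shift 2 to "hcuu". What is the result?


Caesar cipher: shift "hcuu" by 2
  'h' (pos 7) + 2 = pos 9 = 'j'
  'c' (pos 2) + 2 = pos 4 = 'e'
  'u' (pos 20) + 2 = pos 22 = 'w'
  'u' (pos 20) + 2 = pos 22 = 'w'
Result: jeww

jeww


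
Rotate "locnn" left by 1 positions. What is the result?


Input: "locnn", rotate left by 1
First 1 characters: "l"
Remaining characters: "ocnn"
Concatenate remaining + first: "ocnn" + "l" = "ocnnl"

ocnnl


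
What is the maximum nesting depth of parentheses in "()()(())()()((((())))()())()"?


Input: "()()(())()()((((())))()())()"
Tracking depth:
  Position 0 '(': depth becomes 1
  Position 1 ')': depth becomes 0
  Position 2 '(': depth becomes 1
  Position 3 ')': depth becomes 0
  Position 4 '(': depth becomes 1
  Position 5 '(': depth becomes 2
  Position 6 ')': depth becomes 1
  Position 7 ')': depth becomes 0
  Position 8 '(': depth becomes 1
  Position 9 ')': depth becomes 0
  Position 10 '(': depth becomes 1
  Position 11 ')': depth becomes 0
  Position 12 '(': depth becomes 1
  Position 13 '(': depth becomes 2
  Position 14 '(': depth becomes 3
  Position 15 '(': depth becomes 4
  Position 16 '(': depth becomes 5
  Position 17 ')': depth becomes 4
  Position 18 ')': depth becomes 3
  Position 19 ')': depth becomes 2
  Position 20 ')': depth becomes 1
  Position 21 '(': depth becomes 2
  Position 22 ')': depth becomes 1
  Position 23 '(': depth becomes 2
  Position 24 ')': depth becomes 1
  Position 25 ')': depth becomes 0
  Position 26 '(': depth becomes 1
  Position 27 ')': depth becomes 0
Maximum depth reached: 5

5


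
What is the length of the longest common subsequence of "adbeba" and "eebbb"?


LCS of "adbeba" and "eebbb"
DP table:
           e    e    b    b    b
      0    0    0    0    0    0
  a   0    0    0    0    0    0
  d   0    0    0    0    0    0
  b   0    0    0    1    1    1
  e   0    1    1    1    1    1
  b   0    1    1    2    2    2
  a   0    1    1    2    2    2
LCS length = dp[6][5] = 2

2


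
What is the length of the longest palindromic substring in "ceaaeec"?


Input: "ceaaeec"
Checking substrings for palindromes:
  [1:5] "eaae" (len 4) => palindrome
  [2:4] "aa" (len 2) => palindrome
  [4:6] "ee" (len 2) => palindrome
Longest palindromic substring: "eaae" with length 4

4


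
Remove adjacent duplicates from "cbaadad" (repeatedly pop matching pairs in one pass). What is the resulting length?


Input: cbaadad
Stack-based adjacent duplicate removal:
  Read 'c': push. Stack: c
  Read 'b': push. Stack: cb
  Read 'a': push. Stack: cba
  Read 'a': matches stack top 'a' => pop. Stack: cb
  Read 'd': push. Stack: cbd
  Read 'a': push. Stack: cbda
  Read 'd': push. Stack: cbdad
Final stack: "cbdad" (length 5)

5


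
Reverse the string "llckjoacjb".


Input: llckjoacjb
Reading characters right to left:
  Position 9: 'b'
  Position 8: 'j'
  Position 7: 'c'
  Position 6: 'a'
  Position 5: 'o'
  Position 4: 'j'
  Position 3: 'k'
  Position 2: 'c'
  Position 1: 'l'
  Position 0: 'l'
Reversed: bjcaojkcll

bjcaojkcll


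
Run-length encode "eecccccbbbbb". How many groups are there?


Input: eecccccbbbbb
Scanning for consecutive runs:
  Group 1: 'e' x 2 (positions 0-1)
  Group 2: 'c' x 5 (positions 2-6)
  Group 3: 'b' x 5 (positions 7-11)
Total groups: 3

3


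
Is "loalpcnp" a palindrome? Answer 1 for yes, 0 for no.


Input: loalpcnp
Reversed: pncplaol
  Compare pos 0 ('l') with pos 7 ('p'): MISMATCH
  Compare pos 1 ('o') with pos 6 ('n'): MISMATCH
  Compare pos 2 ('a') with pos 5 ('c'): MISMATCH
  Compare pos 3 ('l') with pos 4 ('p'): MISMATCH
Result: not a palindrome

0


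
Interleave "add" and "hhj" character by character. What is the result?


Interleaving "add" and "hhj":
  Position 0: 'a' from first, 'h' from second => "ah"
  Position 1: 'd' from first, 'h' from second => "dh"
  Position 2: 'd' from first, 'j' from second => "dj"
Result: ahdhdj

ahdhdj


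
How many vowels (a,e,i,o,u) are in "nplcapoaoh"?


Input: nplcapoaoh
Checking each character:
  'n' at position 0: consonant
  'p' at position 1: consonant
  'l' at position 2: consonant
  'c' at position 3: consonant
  'a' at position 4: vowel (running total: 1)
  'p' at position 5: consonant
  'o' at position 6: vowel (running total: 2)
  'a' at position 7: vowel (running total: 3)
  'o' at position 8: vowel (running total: 4)
  'h' at position 9: consonant
Total vowels: 4

4


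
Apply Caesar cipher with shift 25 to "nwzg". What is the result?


Caesar cipher: shift "nwzg" by 25
  'n' (pos 13) + 25 = pos 12 = 'm'
  'w' (pos 22) + 25 = pos 21 = 'v'
  'z' (pos 25) + 25 = pos 24 = 'y'
  'g' (pos 6) + 25 = pos 5 = 'f'
Result: mvyf

mvyf


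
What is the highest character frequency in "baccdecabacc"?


Input: baccdecabacc
Character counts:
  'a': 3
  'b': 2
  'c': 5
  'd': 1
  'e': 1
Maximum frequency: 5

5


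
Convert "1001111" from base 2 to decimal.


Input: "1001111" in base 2
Positional expansion:
  Digit '1' (value 1) x 2^6 = 64
  Digit '0' (value 0) x 2^5 = 0
  Digit '0' (value 0) x 2^4 = 0
  Digit '1' (value 1) x 2^3 = 8
  Digit '1' (value 1) x 2^2 = 4
  Digit '1' (value 1) x 2^1 = 2
  Digit '1' (value 1) x 2^0 = 1
Sum = 79

79


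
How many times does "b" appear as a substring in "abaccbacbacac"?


Searching for "b" in "abaccbacbacac"
Scanning each position:
  Position 0: "a" => no
  Position 1: "b" => MATCH
  Position 2: "a" => no
  Position 3: "c" => no
  Position 4: "c" => no
  Position 5: "b" => MATCH
  Position 6: "a" => no
  Position 7: "c" => no
  Position 8: "b" => MATCH
  Position 9: "a" => no
  Position 10: "c" => no
  Position 11: "a" => no
  Position 12: "c" => no
Total occurrences: 3

3


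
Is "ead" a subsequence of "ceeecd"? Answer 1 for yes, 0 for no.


Check if "ead" is a subsequence of "ceeecd"
Greedy scan:
  Position 0 ('c'): no match needed
  Position 1 ('e'): matches sub[0] = 'e'
  Position 2 ('e'): no match needed
  Position 3 ('e'): no match needed
  Position 4 ('c'): no match needed
  Position 5 ('d'): no match needed
Only matched 1/3 characters => not a subsequence

0


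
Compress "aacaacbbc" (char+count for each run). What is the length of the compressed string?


Input: aacaacbbc
Runs:
  'a' x 2 => "a2"
  'c' x 1 => "c1"
  'a' x 2 => "a2"
  'c' x 1 => "c1"
  'b' x 2 => "b2"
  'c' x 1 => "c1"
Compressed: "a2c1a2c1b2c1"
Compressed length: 12

12


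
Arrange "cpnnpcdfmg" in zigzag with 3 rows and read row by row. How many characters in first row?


Zigzag "cpnnpcdfmg" into 3 rows:
Placing characters:
  'c' => row 0
  'p' => row 1
  'n' => row 2
  'n' => row 1
  'p' => row 0
  'c' => row 1
  'd' => row 2
  'f' => row 1
  'm' => row 0
  'g' => row 1
Rows:
  Row 0: "cpm"
  Row 1: "pncfg"
  Row 2: "nd"
First row length: 3

3


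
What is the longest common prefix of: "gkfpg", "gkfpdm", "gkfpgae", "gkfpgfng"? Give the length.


Words: gkfpg, gkfpdm, gkfpgae, gkfpgfng
  Position 0: all 'g' => match
  Position 1: all 'k' => match
  Position 2: all 'f' => match
  Position 3: all 'p' => match
  Position 4: ('g', 'd', 'g', 'g') => mismatch, stop
LCP = "gkfp" (length 4)

4


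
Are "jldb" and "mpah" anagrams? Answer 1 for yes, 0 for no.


Strings: "jldb", "mpah"
Sorted first:  bdjl
Sorted second: ahmp
Differ at position 0: 'b' vs 'a' => not anagrams

0


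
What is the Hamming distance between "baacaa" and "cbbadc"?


Comparing "baacaa" and "cbbadc" position by position:
  Position 0: 'b' vs 'c' => differ
  Position 1: 'a' vs 'b' => differ
  Position 2: 'a' vs 'b' => differ
  Position 3: 'c' vs 'a' => differ
  Position 4: 'a' vs 'd' => differ
  Position 5: 'a' vs 'c' => differ
Total differences (Hamming distance): 6

6


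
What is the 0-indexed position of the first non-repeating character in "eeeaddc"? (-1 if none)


Input: eeeaddc
Character frequencies:
  'a': 1
  'c': 1
  'd': 2
  'e': 3
Scanning left to right for freq == 1:
  Position 0 ('e'): freq=3, skip
  Position 1 ('e'): freq=3, skip
  Position 2 ('e'): freq=3, skip
  Position 3 ('a'): unique! => answer = 3

3


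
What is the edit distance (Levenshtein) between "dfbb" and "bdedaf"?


Computing edit distance: "dfbb" -> "bdedaf"
DP table:
           b    d    e    d    a    f
      0    1    2    3    4    5    6
  d   1    1    1    2    3    4    5
  f   2    2    2    2    3    4    4
  b   3    2    3    3    3    4    5
  b   4    3    3    4    4    4    5
Edit distance = dp[4][6] = 5

5


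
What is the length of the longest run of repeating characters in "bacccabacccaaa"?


Input: "bacccabacccaaa"
Scanning for longest run:
  Position 1 ('a'): new char, reset run to 1
  Position 2 ('c'): new char, reset run to 1
  Position 3 ('c'): continues run of 'c', length=2
  Position 4 ('c'): continues run of 'c', length=3
  Position 5 ('a'): new char, reset run to 1
  Position 6 ('b'): new char, reset run to 1
  Position 7 ('a'): new char, reset run to 1
  Position 8 ('c'): new char, reset run to 1
  Position 9 ('c'): continues run of 'c', length=2
  Position 10 ('c'): continues run of 'c', length=3
  Position 11 ('a'): new char, reset run to 1
  Position 12 ('a'): continues run of 'a', length=2
  Position 13 ('a'): continues run of 'a', length=3
Longest run: 'c' with length 3

3


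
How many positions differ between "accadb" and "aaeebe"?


Comparing "accadb" and "aaeebe" position by position:
  Position 0: 'a' vs 'a' => same
  Position 1: 'c' vs 'a' => DIFFER
  Position 2: 'c' vs 'e' => DIFFER
  Position 3: 'a' vs 'e' => DIFFER
  Position 4: 'd' vs 'b' => DIFFER
  Position 5: 'b' vs 'e' => DIFFER
Positions that differ: 5

5


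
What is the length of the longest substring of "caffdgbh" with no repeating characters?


Input: "caffdgbh"
Sliding window (track last position of each char):
  Position 0 ('c'): window [0,0] length 1 -- new best
  Position 1 ('a'): window [0,1] length 2 -- new best
  Position 2 ('f'): window [0,2] length 3 -- new best
  Position 3 ('f'): repeat (last at 2), move window start to 3
  Position 3 ('f'): window [3,3] length 1
  Position 4 ('d'): window [3,4] length 2
  Position 5 ('g'): window [3,5] length 3
  Position 6 ('b'): window [3,6] length 4 -- new best
  Position 7 ('h'): window [3,7] length 5 -- new best
Longest substring with no repeats: "fdgbh" with length 5

5


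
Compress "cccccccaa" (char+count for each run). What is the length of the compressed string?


Input: cccccccaa
Runs:
  'c' x 7 => "c7"
  'a' x 2 => "a2"
Compressed: "c7a2"
Compressed length: 4

4


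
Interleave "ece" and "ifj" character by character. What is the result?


Interleaving "ece" and "ifj":
  Position 0: 'e' from first, 'i' from second => "ei"
  Position 1: 'c' from first, 'f' from second => "cf"
  Position 2: 'e' from first, 'j' from second => "ej"
Result: eicfej

eicfej


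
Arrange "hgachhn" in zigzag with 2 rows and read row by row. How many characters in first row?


Zigzag "hgachhn" into 2 rows:
Placing characters:
  'h' => row 0
  'g' => row 1
  'a' => row 0
  'c' => row 1
  'h' => row 0
  'h' => row 1
  'n' => row 0
Rows:
  Row 0: "hahn"
  Row 1: "gch"
First row length: 4

4


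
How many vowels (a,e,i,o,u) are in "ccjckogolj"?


Input: ccjckogolj
Checking each character:
  'c' at position 0: consonant
  'c' at position 1: consonant
  'j' at position 2: consonant
  'c' at position 3: consonant
  'k' at position 4: consonant
  'o' at position 5: vowel (running total: 1)
  'g' at position 6: consonant
  'o' at position 7: vowel (running total: 2)
  'l' at position 8: consonant
  'j' at position 9: consonant
Total vowels: 2

2


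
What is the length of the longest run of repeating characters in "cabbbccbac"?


Input: "cabbbccbac"
Scanning for longest run:
  Position 1 ('a'): new char, reset run to 1
  Position 2 ('b'): new char, reset run to 1
  Position 3 ('b'): continues run of 'b', length=2
  Position 4 ('b'): continues run of 'b', length=3
  Position 5 ('c'): new char, reset run to 1
  Position 6 ('c'): continues run of 'c', length=2
  Position 7 ('b'): new char, reset run to 1
  Position 8 ('a'): new char, reset run to 1
  Position 9 ('c'): new char, reset run to 1
Longest run: 'b' with length 3

3


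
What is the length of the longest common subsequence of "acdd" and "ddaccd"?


LCS of "acdd" and "ddaccd"
DP table:
           d    d    a    c    c    d
      0    0    0    0    0    0    0
  a   0    0    0    1    1    1    1
  c   0    0    0    1    2    2    2
  d   0    1    1    1    2    2    3
  d   0    1    2    2    2    2    3
LCS length = dp[4][6] = 3

3


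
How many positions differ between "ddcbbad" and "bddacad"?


Comparing "ddcbbad" and "bddacad" position by position:
  Position 0: 'd' vs 'b' => DIFFER
  Position 1: 'd' vs 'd' => same
  Position 2: 'c' vs 'd' => DIFFER
  Position 3: 'b' vs 'a' => DIFFER
  Position 4: 'b' vs 'c' => DIFFER
  Position 5: 'a' vs 'a' => same
  Position 6: 'd' vs 'd' => same
Positions that differ: 4

4


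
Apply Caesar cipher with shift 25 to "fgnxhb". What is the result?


Caesar cipher: shift "fgnxhb" by 25
  'f' (pos 5) + 25 = pos 4 = 'e'
  'g' (pos 6) + 25 = pos 5 = 'f'
  'n' (pos 13) + 25 = pos 12 = 'm'
  'x' (pos 23) + 25 = pos 22 = 'w'
  'h' (pos 7) + 25 = pos 6 = 'g'
  'b' (pos 1) + 25 = pos 0 = 'a'
Result: efmwga

efmwga


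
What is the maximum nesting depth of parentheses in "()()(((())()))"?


Input: "()()(((())()))"
Tracking depth:
  Position 0 '(': depth becomes 1
  Position 1 ')': depth becomes 0
  Position 2 '(': depth becomes 1
  Position 3 ')': depth becomes 0
  Position 4 '(': depth becomes 1
  Position 5 '(': depth becomes 2
  Position 6 '(': depth becomes 3
  Position 7 '(': depth becomes 4
  Position 8 ')': depth becomes 3
  Position 9 ')': depth becomes 2
  Position 10 '(': depth becomes 3
  Position 11 ')': depth becomes 2
  Position 12 ')': depth becomes 1
  Position 13 ')': depth becomes 0
Maximum depth reached: 4

4


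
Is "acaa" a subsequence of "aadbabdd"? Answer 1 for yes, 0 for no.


Check if "acaa" is a subsequence of "aadbabdd"
Greedy scan:
  Position 0 ('a'): matches sub[0] = 'a'
  Position 1 ('a'): no match needed
  Position 2 ('d'): no match needed
  Position 3 ('b'): no match needed
  Position 4 ('a'): no match needed
  Position 5 ('b'): no match needed
  Position 6 ('d'): no match needed
  Position 7 ('d'): no match needed
Only matched 1/4 characters => not a subsequence

0


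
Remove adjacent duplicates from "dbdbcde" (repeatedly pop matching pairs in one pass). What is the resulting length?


Input: dbdbcde
Stack-based adjacent duplicate removal:
  Read 'd': push. Stack: d
  Read 'b': push. Stack: db
  Read 'd': push. Stack: dbd
  Read 'b': push. Stack: dbdb
  Read 'c': push. Stack: dbdbc
  Read 'd': push. Stack: dbdbcd
  Read 'e': push. Stack: dbdbcde
Final stack: "dbdbcde" (length 7)

7


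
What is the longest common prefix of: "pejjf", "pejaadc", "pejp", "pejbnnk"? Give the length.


Words: pejjf, pejaadc, pejp, pejbnnk
  Position 0: all 'p' => match
  Position 1: all 'e' => match
  Position 2: all 'j' => match
  Position 3: ('j', 'a', 'p', 'b') => mismatch, stop
LCP = "pej" (length 3)

3


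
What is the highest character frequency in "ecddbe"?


Input: ecddbe
Character counts:
  'b': 1
  'c': 1
  'd': 2
  'e': 2
Maximum frequency: 2

2


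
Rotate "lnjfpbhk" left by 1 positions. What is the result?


Input: "lnjfpbhk", rotate left by 1
First 1 characters: "l"
Remaining characters: "njfpbhk"
Concatenate remaining + first: "njfpbhk" + "l" = "njfpbhkl"

njfpbhkl


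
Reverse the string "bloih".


Input: bloih
Reading characters right to left:
  Position 4: 'h'
  Position 3: 'i'
  Position 2: 'o'
  Position 1: 'l'
  Position 0: 'b'
Reversed: hiolb

hiolb


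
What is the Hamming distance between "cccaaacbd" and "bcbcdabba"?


Comparing "cccaaacbd" and "bcbcdabba" position by position:
  Position 0: 'c' vs 'b' => differ
  Position 1: 'c' vs 'c' => same
  Position 2: 'c' vs 'b' => differ
  Position 3: 'a' vs 'c' => differ
  Position 4: 'a' vs 'd' => differ
  Position 5: 'a' vs 'a' => same
  Position 6: 'c' vs 'b' => differ
  Position 7: 'b' vs 'b' => same
  Position 8: 'd' vs 'a' => differ
Total differences (Hamming distance): 6

6


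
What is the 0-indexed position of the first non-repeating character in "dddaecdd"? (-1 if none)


Input: dddaecdd
Character frequencies:
  'a': 1
  'c': 1
  'd': 5
  'e': 1
Scanning left to right for freq == 1:
  Position 0 ('d'): freq=5, skip
  Position 1 ('d'): freq=5, skip
  Position 2 ('d'): freq=5, skip
  Position 3 ('a'): unique! => answer = 3

3


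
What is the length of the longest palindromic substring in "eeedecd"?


Input: "eeedecd"
Checking substrings for palindromes:
  [0:3] "eee" (len 3) => palindrome
  [2:5] "ede" (len 3) => palindrome
  [0:2] "ee" (len 2) => palindrome
  [1:3] "ee" (len 2) => palindrome
Longest palindromic substring: "eee" with length 3

3


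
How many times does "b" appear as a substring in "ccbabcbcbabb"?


Searching for "b" in "ccbabcbcbabb"
Scanning each position:
  Position 0: "c" => no
  Position 1: "c" => no
  Position 2: "b" => MATCH
  Position 3: "a" => no
  Position 4: "b" => MATCH
  Position 5: "c" => no
  Position 6: "b" => MATCH
  Position 7: "c" => no
  Position 8: "b" => MATCH
  Position 9: "a" => no
  Position 10: "b" => MATCH
  Position 11: "b" => MATCH
Total occurrences: 6

6


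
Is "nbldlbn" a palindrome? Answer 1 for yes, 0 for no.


Input: nbldlbn
Reversed: nbldlbn
  Compare pos 0 ('n') with pos 6 ('n'): match
  Compare pos 1 ('b') with pos 5 ('b'): match
  Compare pos 2 ('l') with pos 4 ('l'): match
Result: palindrome

1


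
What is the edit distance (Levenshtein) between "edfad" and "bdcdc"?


Computing edit distance: "edfad" -> "bdcdc"
DP table:
           b    d    c    d    c
      0    1    2    3    4    5
  e   1    1    2    3    4    5
  d   2    2    1    2    3    4
  f   3    3    2    2    3    4
  a   4    4    3    3    3    4
  d   5    5    4    4    3    4
Edit distance = dp[5][5] = 4

4


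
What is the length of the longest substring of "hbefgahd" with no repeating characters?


Input: "hbefgahd"
Sliding window (track last position of each char):
  Position 0 ('h'): window [0,0] length 1 -- new best
  Position 1 ('b'): window [0,1] length 2 -- new best
  Position 2 ('e'): window [0,2] length 3 -- new best
  Position 3 ('f'): window [0,3] length 4 -- new best
  Position 4 ('g'): window [0,4] length 5 -- new best
  Position 5 ('a'): window [0,5] length 6 -- new best
  Position 6 ('h'): repeat (last at 0), move window start to 1
  Position 6 ('h'): window [1,6] length 6
  Position 7 ('d'): window [1,7] length 7 -- new best
Longest substring with no repeats: "befgahd" with length 7

7


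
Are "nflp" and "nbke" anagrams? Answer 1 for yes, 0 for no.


Strings: "nflp", "nbke"
Sorted first:  flnp
Sorted second: bekn
Differ at position 0: 'f' vs 'b' => not anagrams

0


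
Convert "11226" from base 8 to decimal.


Input: "11226" in base 8
Positional expansion:
  Digit '1' (value 1) x 8^4 = 4096
  Digit '1' (value 1) x 8^3 = 512
  Digit '2' (value 2) x 8^2 = 128
  Digit '2' (value 2) x 8^1 = 16
  Digit '6' (value 6) x 8^0 = 6
Sum = 4758

4758


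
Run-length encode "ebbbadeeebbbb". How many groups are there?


Input: ebbbadeeebbbb
Scanning for consecutive runs:
  Group 1: 'e' x 1 (positions 0-0)
  Group 2: 'b' x 3 (positions 1-3)
  Group 3: 'a' x 1 (positions 4-4)
  Group 4: 'd' x 1 (positions 5-5)
  Group 5: 'e' x 3 (positions 6-8)
  Group 6: 'b' x 4 (positions 9-12)
Total groups: 6

6


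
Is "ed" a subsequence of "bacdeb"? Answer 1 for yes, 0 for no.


Check if "ed" is a subsequence of "bacdeb"
Greedy scan:
  Position 0 ('b'): no match needed
  Position 1 ('a'): no match needed
  Position 2 ('c'): no match needed
  Position 3 ('d'): no match needed
  Position 4 ('e'): matches sub[0] = 'e'
  Position 5 ('b'): no match needed
Only matched 1/2 characters => not a subsequence

0


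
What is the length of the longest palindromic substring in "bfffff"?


Input: "bfffff"
Checking substrings for palindromes:
  [1:6] "fffff" (len 5) => palindrome
  [1:5] "ffff" (len 4) => palindrome
  [2:6] "ffff" (len 4) => palindrome
  [1:4] "fff" (len 3) => palindrome
  [2:5] "fff" (len 3) => palindrome
  [3:6] "fff" (len 3) => palindrome
Longest palindromic substring: "fffff" with length 5

5


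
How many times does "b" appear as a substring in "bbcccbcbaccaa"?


Searching for "b" in "bbcccbcbaccaa"
Scanning each position:
  Position 0: "b" => MATCH
  Position 1: "b" => MATCH
  Position 2: "c" => no
  Position 3: "c" => no
  Position 4: "c" => no
  Position 5: "b" => MATCH
  Position 6: "c" => no
  Position 7: "b" => MATCH
  Position 8: "a" => no
  Position 9: "c" => no
  Position 10: "c" => no
  Position 11: "a" => no
  Position 12: "a" => no
Total occurrences: 4

4


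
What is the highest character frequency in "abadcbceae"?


Input: abadcbceae
Character counts:
  'a': 3
  'b': 2
  'c': 2
  'd': 1
  'e': 2
Maximum frequency: 3

3


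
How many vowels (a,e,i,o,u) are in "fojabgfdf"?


Input: fojabgfdf
Checking each character:
  'f' at position 0: consonant
  'o' at position 1: vowel (running total: 1)
  'j' at position 2: consonant
  'a' at position 3: vowel (running total: 2)
  'b' at position 4: consonant
  'g' at position 5: consonant
  'f' at position 6: consonant
  'd' at position 7: consonant
  'f' at position 8: consonant
Total vowels: 2

2


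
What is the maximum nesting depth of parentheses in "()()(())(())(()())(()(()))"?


Input: "()()(())(())(()())(()(()))"
Tracking depth:
  Position 0 '(': depth becomes 1
  Position 1 ')': depth becomes 0
  Position 2 '(': depth becomes 1
  Position 3 ')': depth becomes 0
  Position 4 '(': depth becomes 1
  Position 5 '(': depth becomes 2
  Position 6 ')': depth becomes 1
  Position 7 ')': depth becomes 0
  Position 8 '(': depth becomes 1
  Position 9 '(': depth becomes 2
  Position 10 ')': depth becomes 1
  Position 11 ')': depth becomes 0
  Position 12 '(': depth becomes 1
  Position 13 '(': depth becomes 2
  Position 14 ')': depth becomes 1
  Position 15 '(': depth becomes 2
  Position 16 ')': depth becomes 1
  Position 17 ')': depth becomes 0
  Position 18 '(': depth becomes 1
  Position 19 '(': depth becomes 2
  Position 20 ')': depth becomes 1
  Position 21 '(': depth becomes 2
  Position 22 '(': depth becomes 3
  Position 23 ')': depth becomes 2
  Position 24 ')': depth becomes 1
  Position 25 ')': depth becomes 0
Maximum depth reached: 3

3


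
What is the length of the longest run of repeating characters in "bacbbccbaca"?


Input: "bacbbccbaca"
Scanning for longest run:
  Position 1 ('a'): new char, reset run to 1
  Position 2 ('c'): new char, reset run to 1
  Position 3 ('b'): new char, reset run to 1
  Position 4 ('b'): continues run of 'b', length=2
  Position 5 ('c'): new char, reset run to 1
  Position 6 ('c'): continues run of 'c', length=2
  Position 7 ('b'): new char, reset run to 1
  Position 8 ('a'): new char, reset run to 1
  Position 9 ('c'): new char, reset run to 1
  Position 10 ('a'): new char, reset run to 1
Longest run: 'b' with length 2

2


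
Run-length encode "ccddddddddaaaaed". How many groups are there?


Input: ccddddddddaaaaed
Scanning for consecutive runs:
  Group 1: 'c' x 2 (positions 0-1)
  Group 2: 'd' x 8 (positions 2-9)
  Group 3: 'a' x 4 (positions 10-13)
  Group 4: 'e' x 1 (positions 14-14)
  Group 5: 'd' x 1 (positions 15-15)
Total groups: 5

5


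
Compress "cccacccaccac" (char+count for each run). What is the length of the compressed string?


Input: cccacccaccac
Runs:
  'c' x 3 => "c3"
  'a' x 1 => "a1"
  'c' x 3 => "c3"
  'a' x 1 => "a1"
  'c' x 2 => "c2"
  'a' x 1 => "a1"
  'c' x 1 => "c1"
Compressed: "c3a1c3a1c2a1c1"
Compressed length: 14

14


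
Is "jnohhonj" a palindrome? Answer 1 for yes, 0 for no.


Input: jnohhonj
Reversed: jnohhonj
  Compare pos 0 ('j') with pos 7 ('j'): match
  Compare pos 1 ('n') with pos 6 ('n'): match
  Compare pos 2 ('o') with pos 5 ('o'): match
  Compare pos 3 ('h') with pos 4 ('h'): match
Result: palindrome

1


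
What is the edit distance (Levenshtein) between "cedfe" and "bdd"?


Computing edit distance: "cedfe" -> "bdd"
DP table:
           b    d    d
      0    1    2    3
  c   1    1    2    3
  e   2    2    2    3
  d   3    3    2    2
  f   4    4    3    3
  e   5    5    4    4
Edit distance = dp[5][3] = 4

4


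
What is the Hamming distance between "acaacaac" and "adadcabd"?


Comparing "acaacaac" and "adadcabd" position by position:
  Position 0: 'a' vs 'a' => same
  Position 1: 'c' vs 'd' => differ
  Position 2: 'a' vs 'a' => same
  Position 3: 'a' vs 'd' => differ
  Position 4: 'c' vs 'c' => same
  Position 5: 'a' vs 'a' => same
  Position 6: 'a' vs 'b' => differ
  Position 7: 'c' vs 'd' => differ
Total differences (Hamming distance): 4

4
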